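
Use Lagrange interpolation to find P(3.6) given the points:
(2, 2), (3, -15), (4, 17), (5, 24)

Lagrange interpolation formula:
P(x) = Σ yᵢ × Lᵢ(x)
where Lᵢ(x) = Π_{j≠i} (x - xⱼ)/(xᵢ - xⱼ)

L_0(3.6) = (3.6 - 3)/(2 - 3) × (3.6 - 4)/(2 - 4) × (3.6 - 5)/(2 - 5) = -0.056000
L_1(3.6) = (3.6 - 2)/(3 - 2) × (3.6 - 4)/(3 - 4) × (3.6 - 5)/(3 - 5) = 0.448000
L_2(3.6) = (3.6 - 2)/(4 - 2) × (3.6 - 3)/(4 - 3) × (3.6 - 5)/(4 - 5) = 0.672000
L_3(3.6) = (3.6 - 2)/(5 - 2) × (3.6 - 3)/(5 - 3) × (3.6 - 4)/(5 - 4) = -0.064000

P(3.6) = 2×L_0(3.6) + (-15)×L_1(3.6) + 17×L_2(3.6) + 24×L_3(3.6)
P(3.6) = 3.056000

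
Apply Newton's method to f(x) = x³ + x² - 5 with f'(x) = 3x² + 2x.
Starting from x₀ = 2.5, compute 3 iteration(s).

f(x) = x³ + x² - 5
f'(x) = 3x² + 2x
x₀ = 2.5

Newton-Raphson formula: x_{n+1} = x_n - f(x_n)/f'(x_n)

Iteration 1:
  f(2.500000) = 16.875000
  f'(2.500000) = 23.750000
  x_1 = 2.500000 - 16.875000/23.750000 = 1.789474
Iteration 2:
  f(1.789474) = 3.932497
  f'(1.789474) = 13.185596
  x_2 = 1.789474 - 3.932497/13.185596 = 1.491232
Iteration 3:
  f(1.491232) = 0.539932
  f'(1.491232) = 9.653780
  x_3 = 1.491232 - 0.539932/9.653780 = 1.435302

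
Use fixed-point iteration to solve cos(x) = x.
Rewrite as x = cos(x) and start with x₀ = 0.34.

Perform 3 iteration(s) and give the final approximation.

Equation: cos(x) = x
Fixed-point form: x = cos(x)
x₀ = 0.34

x_1 = g(0.340000) = 0.942755
x_2 = g(0.942755) = 0.587561
x_3 = g(0.587561) = 0.832295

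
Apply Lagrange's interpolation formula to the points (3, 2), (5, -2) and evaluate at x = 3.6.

Lagrange interpolation formula:
P(x) = Σ yᵢ × Lᵢ(x)
where Lᵢ(x) = Π_{j≠i} (x - xⱼ)/(xᵢ - xⱼ)

L_0(3.6) = (3.6 - 5)/(3 - 5) = 0.700000
L_1(3.6) = (3.6 - 3)/(5 - 3) = 0.300000

P(3.6) = 2×L_0(3.6) + (-2)×L_1(3.6)
P(3.6) = 0.800000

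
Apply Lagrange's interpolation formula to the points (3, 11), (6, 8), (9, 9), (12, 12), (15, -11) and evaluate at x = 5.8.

Lagrange interpolation formula:
P(x) = Σ yᵢ × Lᵢ(x)
where Lᵢ(x) = Π_{j≠i} (x - xⱼ)/(xᵢ - xⱼ)

L_0(5.8) = (5.8 - 6)/(3 - 6) × (5.8 - 9)/(3 - 9) × (5.8 - 12)/(3 - 12) × (5.8 - 15)/(3 - 15) = 0.018779
L_1(5.8) = (5.8 - 3)/(6 - 3) × (5.8 - 9)/(6 - 9) × (5.8 - 12)/(6 - 12) × (5.8 - 15)/(6 - 15) = 1.051602
L_2(5.8) = (5.8 - 3)/(9 - 3) × (5.8 - 6)/(9 - 6) × (5.8 - 12)/(9 - 12) × (5.8 - 15)/(9 - 15) = -0.098588
L_3(5.8) = (5.8 - 3)/(12 - 3) × (5.8 - 6)/(12 - 6) × (5.8 - 9)/(12 - 9) × (5.8 - 15)/(12 - 15) = 0.033923
L_4(5.8) = (5.8 - 3)/(15 - 3) × (5.8 - 6)/(15 - 6) × (5.8 - 9)/(15 - 9) × (5.8 - 12)/(15 - 12) = -0.005715

P(5.8) = 11×L_0(5.8) + 8×L_1(5.8) + 9×L_2(5.8) + 12×L_3(5.8) + (-11)×L_4(5.8)
P(5.8) = 8.202028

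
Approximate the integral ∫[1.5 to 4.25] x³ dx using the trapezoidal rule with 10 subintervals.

f(x) = x³
a = 1.5, b = 4.25, n = 10
h = (b - a)/n = 0.275000

Trapezoidal rule: (h/2)[f(x₀) + 2f(x₁) + 2f(x₂) + ... + f(xₙ)]

x_0 = 1.5000, f(x_0) = 3.375000, coefficient = 1
x_1 = 1.7750, f(x_1) = 5.592359, coefficient = 2
x_2 = 2.0500, f(x_2) = 8.615125, coefficient = 2
x_3 = 2.3250, f(x_3) = 12.568078, coefficient = 2
x_4 = 2.6000, f(x_4) = 17.576000, coefficient = 2
x_5 = 2.8750, f(x_5) = 23.763672, coefficient = 2
x_6 = 3.1500, f(x_6) = 31.255875, coefficient = 2
x_7 = 3.4250, f(x_7) = 40.177391, coefficient = 2
x_8 = 3.7000, f(x_8) = 50.653000, coefficient = 2
x_9 = 3.9750, f(x_9) = 62.807484, coefficient = 2
x_10 = 4.2500, f(x_10) = 76.765625, coefficient = 1

I ≈ (0.275000/2) × 586.158594 = 80.596807
Exact value: 80.297852
Error: 0.298955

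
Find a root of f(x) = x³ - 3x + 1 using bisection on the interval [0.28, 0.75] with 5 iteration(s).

f(x) = x³ - 3x + 1
Initial interval: [0.28, 0.75]

Iteration 1:
  c_1 = (0.280000 + 0.750000)/2 = 0.515000
  f(c_1) = f(0.515000) = -0.408409
  f(a) × f(c) < 0, new interval: [0.280000, 0.515000]
Iteration 2:
  c_2 = (0.280000 + 0.515000)/2 = 0.397500
  f(c_2) = f(0.397500) = -0.129693
  f(a) × f(c) < 0, new interval: [0.280000, 0.397500]
Iteration 3:
  c_3 = (0.280000 + 0.397500)/2 = 0.338750
  f(c_3) = f(0.338750) = 0.022622
  f(a) × f(c) ≥ 0, new interval: [0.338750, 0.397500]
Iteration 4:
  c_4 = (0.338750 + 0.397500)/2 = 0.368125
  f(c_4) = f(0.368125) = -0.054488
  f(a) × f(c) < 0, new interval: [0.338750, 0.368125]
Iteration 5:
  c_5 = (0.338750 + 0.368125)/2 = 0.353438
  f(c_5) = f(0.353438) = -0.016162
  f(a) × f(c) < 0, new interval: [0.338750, 0.353438]

After 5 iteration(s), the approximation is c_5 = 0.353438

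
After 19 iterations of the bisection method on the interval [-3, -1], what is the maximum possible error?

Bisection error bound: |error| ≤ (b-a)/2^n
|error| ≤ (-1 - (-3))/2^19 = 2/2^19
|error| ≤ 0.0000038147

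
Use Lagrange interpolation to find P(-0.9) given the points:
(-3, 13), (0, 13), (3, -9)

Lagrange interpolation formula:
P(x) = Σ yᵢ × Lᵢ(x)
where Lᵢ(x) = Π_{j≠i} (x - xⱼ)/(xᵢ - xⱼ)

L_0(-0.9) = (-0.9 - 0)/(-3 - 0) × (-0.9 - 3)/(-3 - 3) = 0.195000
L_1(-0.9) = (-0.9 - (-3))/(0 - (-3)) × (-0.9 - 3)/(0 - 3) = 0.910000
L_2(-0.9) = (-0.9 - (-3))/(3 - (-3)) × (-0.9 - 0)/(3 - 0) = -0.105000

P(-0.9) = 13×L_0(-0.9) + 13×L_1(-0.9) + (-9)×L_2(-0.9)
P(-0.9) = 15.310000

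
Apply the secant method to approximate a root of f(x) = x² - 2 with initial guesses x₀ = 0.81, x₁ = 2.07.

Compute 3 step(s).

f(x) = x² - 2
x₀ = 0.81, x₁ = 2.07

Secant formula: x_{n+1} = x_n - f(x_n)(x_n - x_{n-1})/(f(x_n) - f(x_{n-1}))

Iteration 1:
  f(0.810000) = -1.343900
  f(2.070000) = 2.284900
  x_2 = 2.070000 - 2.284900×(2.070000 - 0.810000)/(2.284900 - (-1.343900))
       = 1.276632
Iteration 2:
  f(2.070000) = 2.284900
  f(1.276632) = -0.370211
  x_3 = 1.276632 - (-0.370211)×(1.276632 - 2.070000)/(-0.370211 - 2.284900)
       = 1.387254
Iteration 3:
  f(1.276632) = -0.370211
  f(1.387254) = -0.075527
  x_4 = 1.387254 - (-0.075527)×(1.387254 - 1.276632)/(-0.075527 - (-0.370211))
       = 1.415606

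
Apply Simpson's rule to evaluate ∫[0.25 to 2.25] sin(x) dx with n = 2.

f(x) = sin(x)
a = 0.25, b = 2.25, n = 2
h = (b - a)/n = 1.000000

Simpson's rule: (h/3)[f(x₀) + 4f(x₁) + 2f(x₂) + ... + f(xₙ)]

x_0 = 0.2500, f(x_0) = 0.247404, coefficient = 1
x_1 = 1.2500, f(x_1) = 0.948985, coefficient = 4
x_2 = 2.2500, f(x_2) = 0.778073, coefficient = 1

I ≈ (1.000000/3) × 4.821416 = 1.607139
Exact value: 1.597086
Error: 0.010053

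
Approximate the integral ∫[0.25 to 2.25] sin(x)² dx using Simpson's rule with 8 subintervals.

f(x) = sin(x)²
a = 0.25, b = 2.25, n = 8
h = (b - a)/n = 0.250000

Simpson's rule: (h/3)[f(x₀) + 4f(x₁) + 2f(x₂) + ... + f(xₙ)]

x_0 = 0.2500, f(x_0) = 0.061209, coefficient = 1
x_1 = 0.5000, f(x_1) = 0.229849, coefficient = 4
x_2 = 0.7500, f(x_2) = 0.464631, coefficient = 2
x_3 = 1.0000, f(x_3) = 0.708073, coefficient = 4
x_4 = 1.2500, f(x_4) = 0.900572, coefficient = 2
x_5 = 1.5000, f(x_5) = 0.994996, coefficient = 4
x_6 = 1.7500, f(x_6) = 0.968228, coefficient = 2
x_7 = 2.0000, f(x_7) = 0.826822, coefficient = 4
x_8 = 2.2500, f(x_8) = 0.605398, coefficient = 1

I ≈ (0.250000/3) × 16.372431 = 1.364369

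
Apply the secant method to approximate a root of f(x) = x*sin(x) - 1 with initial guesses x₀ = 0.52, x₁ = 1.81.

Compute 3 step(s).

f(x) = x*sin(x) - 1
x₀ = 0.52, x₁ = 1.81

Secant formula: x_{n+1} = x_n - f(x_n)(x_n - x_{n-1})/(f(x_n) - f(x_{n-1}))

Iteration 1:
  f(0.520000) = -0.741622
  f(1.810000) = 0.758464
  x_2 = 1.810000 - 0.758464×(1.810000 - 0.520000)/(0.758464 - (-0.741622))
       = 1.157759
Iteration 2:
  f(1.810000) = 0.758464
  f(1.157759) = 0.060398
  x_3 = 1.157759 - 0.060398×(1.157759 - 1.810000)/(0.060398 - 0.758464)
       = 1.101326
Iteration 3:
  f(1.157759) = 0.060398
  f(1.101326) = -0.017829
  x_4 = 1.101326 - (-0.017829)×(1.101326 - 1.157759)/(-0.017829 - 0.060398)
       = 1.114188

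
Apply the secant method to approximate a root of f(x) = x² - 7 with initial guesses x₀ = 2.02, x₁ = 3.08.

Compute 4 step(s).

f(x) = x² - 7
x₀ = 2.02, x₁ = 3.08

Secant formula: x_{n+1} = x_n - f(x_n)(x_n - x_{n-1})/(f(x_n) - f(x_{n-1}))

Iteration 1:
  f(2.020000) = -2.919600
  f(3.080000) = 2.486400
  x_2 = 3.080000 - 2.486400×(3.080000 - 2.020000)/(2.486400 - (-2.919600))
       = 2.592471
Iteration 2:
  f(3.080000) = 2.486400
  f(2.592471) = -0.279096
  x_3 = 2.592471 - (-0.279096)×(2.592471 - 3.080000)/(-0.279096 - 2.486400)
       = 2.641672
Iteration 3:
  f(2.592471) = -0.279096
  f(2.641672) = -0.021567
  x_4 = 2.641672 - (-0.021567)×(2.641672 - 2.592471)/(-0.021567 - (-0.279096))
       = 2.645793
Iteration 4:
  f(2.641672) = -0.021567
  f(2.645793) = 0.000220
  x_5 = 2.645793 - 0.000220×(2.645793 - 2.641672)/(0.000220 - (-0.021567))
       = 2.645751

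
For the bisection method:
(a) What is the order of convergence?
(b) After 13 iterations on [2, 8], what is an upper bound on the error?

(a) Bisection has linear (order 1) convergence; the error is halved each step.

(b) Error bound = (b-a)/2^n = (8 - 2)/2^{13}
    = 6/2^{13}

(a) 1 (linear); (b) error ≤ 7.32e-04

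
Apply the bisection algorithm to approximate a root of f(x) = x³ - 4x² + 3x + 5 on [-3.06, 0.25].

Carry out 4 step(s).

f(x) = x³ - 4x² + 3x + 5
Initial interval: [-3.06, 0.25]

Iteration 1:
  c_1 = (-3.060000 + 0.250000)/2 = -1.405000
  f(c_1) = f(-1.405000) = -9.884605
  f(a) × f(c) ≥ 0, new interval: [-1.405000, 0.250000]
Iteration 2:
  c_2 = (-1.405000 + 0.250000)/2 = -0.577500
  f(c_2) = f(-0.577500) = 1.740875
  f(a) × f(c) < 0, new interval: [-1.405000, -0.577500]
Iteration 3:
  c_3 = (-1.405000 + (-0.577500))/2 = -0.991250
  f(c_3) = f(-0.991250) = -2.878035
  f(a) × f(c) ≥ 0, new interval: [-0.991250, -0.577500]
Iteration 4:
  c_4 = (-0.991250 + (-0.577500))/2 = -0.784375
  f(c_4) = f(-0.784375) = -0.296684
  f(a) × f(c) ≥ 0, new interval: [-0.784375, -0.577500]

After 4 iteration(s), the approximation is c_4 = -0.784375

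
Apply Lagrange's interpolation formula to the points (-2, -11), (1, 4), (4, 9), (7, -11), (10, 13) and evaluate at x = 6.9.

Lagrange interpolation formula:
P(x) = Σ yᵢ × Lᵢ(x)
where Lᵢ(x) = Π_{j≠i} (x - xⱼ)/(xᵢ - xⱼ)

L_0(6.9) = (6.9 - 1)/(-2 - 1) × (6.9 - 4)/(-2 - 4) × (6.9 - 7)/(-2 - 7) × (6.9 - 10)/(-2 - 10) = 0.002728
L_1(6.9) = (6.9 - (-2))/(1 - (-2)) × (6.9 - 4)/(1 - 4) × (6.9 - 7)/(1 - 7) × (6.9 - 10)/(1 - 10) = -0.016463
L_2(6.9) = (6.9 - (-2))/(4 - (-2)) × (6.9 - 1)/(4 - 1) × (6.9 - 7)/(4 - 7) × (6.9 - 10)/(4 - 10) = 0.050241
L_3(6.9) = (6.9 - (-2))/(7 - (-2)) × (6.9 - 1)/(7 - 1) × (6.9 - 4)/(7 - 4) × (6.9 - 10)/(7 - 10) = 0.971327
L_4(6.9) = (6.9 - (-2))/(10 - (-2)) × (6.9 - 1)/(10 - 1) × (6.9 - 4)/(10 - 4) × (6.9 - 7)/(10 - 7) = -0.007833

P(6.9) = (-11)×L_0(6.9) + 4×L_1(6.9) + 9×L_2(6.9) + (-11)×L_3(6.9) + 13×L_4(6.9)
P(6.9) = -10.430125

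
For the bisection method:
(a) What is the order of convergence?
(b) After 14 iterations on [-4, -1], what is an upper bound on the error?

(a) Bisection has linear (order 1) convergence; the error is halved each step.

(b) Error bound = (b-a)/2^n = (-1 - (-4))/2^{14}
    = 3/2^{14}

(a) 1 (linear); (b) error ≤ 1.83e-04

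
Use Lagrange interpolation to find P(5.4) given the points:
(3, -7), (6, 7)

Lagrange interpolation formula:
P(x) = Σ yᵢ × Lᵢ(x)
where Lᵢ(x) = Π_{j≠i} (x - xⱼ)/(xᵢ - xⱼ)

L_0(5.4) = (5.4 - 6)/(3 - 6) = 0.200000
L_1(5.4) = (5.4 - 3)/(6 - 3) = 0.800000

P(5.4) = (-7)×L_0(5.4) + 7×L_1(5.4)
P(5.4) = 4.200000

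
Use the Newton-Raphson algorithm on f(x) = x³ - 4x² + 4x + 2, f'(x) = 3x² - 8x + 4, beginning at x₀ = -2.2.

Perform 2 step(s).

f(x) = x³ - 4x² + 4x + 2
f'(x) = 3x² - 8x + 4
x₀ = -2.2

Newton-Raphson formula: x_{n+1} = x_n - f(x_n)/f'(x_n)

Iteration 1:
  f(-2.200000) = -36.808000
  f'(-2.200000) = 36.120000
  x_1 = -2.200000 - (-36.808000)/36.120000 = -1.180952
Iteration 2:
  f(-1.180952) = -9.949417
  f'(-1.180952) = 17.631565
  x_2 = -1.180952 - (-9.949417)/17.631565 = -0.616657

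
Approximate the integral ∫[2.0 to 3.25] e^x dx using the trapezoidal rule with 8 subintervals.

f(x) = e^x
a = 2.0, b = 3.25, n = 8
h = (b - a)/n = 0.156250

Trapezoidal rule: (h/2)[f(x₀) + 2f(x₁) + 2f(x₂) + ... + f(xₙ)]

x_0 = 2.0000, f(x_0) = 7.389056, coefficient = 1
x_1 = 2.1562, f(x_1) = 8.638682, coefficient = 2
x_2 = 2.3125, f(x_2) = 10.099642, coefficient = 2
x_3 = 2.4688, f(x_3) = 11.807678, coefficient = 2
x_4 = 2.6250, f(x_4) = 13.804574, coefficient = 2
x_5 = 2.7812, f(x_5) = 16.139182, coefficient = 2
x_6 = 2.9375, f(x_6) = 18.868616, coefficient = 2
x_7 = 3.0938, f(x_7) = 22.059647, coefficient = 2
x_8 = 3.2500, f(x_8) = 25.790340, coefficient = 1

I ≈ (0.156250/2) × 236.015438 = 18.438706
Exact value: 18.401284
Error: 0.037422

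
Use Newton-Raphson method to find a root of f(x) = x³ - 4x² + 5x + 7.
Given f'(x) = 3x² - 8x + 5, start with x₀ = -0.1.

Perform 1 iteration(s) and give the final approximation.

f(x) = x³ - 4x² + 5x + 7
f'(x) = 3x² - 8x + 5
x₀ = -0.1

Newton-Raphson formula: x_{n+1} = x_n - f(x_n)/f'(x_n)

Iteration 1:
  f(-0.100000) = 6.459000
  f'(-0.100000) = 5.830000
  x_1 = -0.100000 - 6.459000/5.830000 = -1.207890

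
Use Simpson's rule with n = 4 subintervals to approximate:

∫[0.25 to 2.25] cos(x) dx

f(x) = cos(x)
a = 0.25, b = 2.25, n = 4
h = (b - a)/n = 0.500000

Simpson's rule: (h/3)[f(x₀) + 4f(x₁) + 2f(x₂) + ... + f(xₙ)]

x_0 = 0.2500, f(x_0) = 0.968912, coefficient = 1
x_1 = 0.7500, f(x_1) = 0.731689, coefficient = 4
x_2 = 1.2500, f(x_2) = 0.315322, coefficient = 2
x_3 = 1.7500, f(x_3) = -0.178246, coefficient = 4
x_4 = 2.2500, f(x_4) = -0.628174, coefficient = 1

I ≈ (0.500000/3) × 3.185155 = 0.530859
Exact value: 0.530669
Error: 0.000190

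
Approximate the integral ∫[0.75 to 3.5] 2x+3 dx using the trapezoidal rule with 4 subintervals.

f(x) = 2x+3
a = 0.75, b = 3.5, n = 4
h = (b - a)/n = 0.687500

Trapezoidal rule: (h/2)[f(x₀) + 2f(x₁) + 2f(x₂) + ... + f(xₙ)]

x_0 = 0.7500, f(x_0) = 4.500000, coefficient = 1
x_1 = 1.4375, f(x_1) = 5.875000, coefficient = 2
x_2 = 2.1250, f(x_2) = 7.250000, coefficient = 2
x_3 = 2.8125, f(x_3) = 8.625000, coefficient = 2
x_4 = 3.5000, f(x_4) = 10.000000, coefficient = 1

I ≈ (0.687500/2) × 58.000000 = 19.937500
Exact value: 19.937500
Error: 0.000000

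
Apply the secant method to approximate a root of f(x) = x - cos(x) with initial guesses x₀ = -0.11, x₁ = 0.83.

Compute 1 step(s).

f(x) = x - cos(x)
x₀ = -0.11, x₁ = 0.83

Secant formula: x_{n+1} = x_n - f(x_n)(x_n - x_{n-1})/(f(x_n) - f(x_{n-1}))

Iteration 1:
  f(-0.110000) = -1.103956
  f(0.830000) = 0.155124
  x_2 = 0.830000 - 0.155124×(0.830000 - (-0.110000))/(0.155124 - (-1.103956))
       = 0.714188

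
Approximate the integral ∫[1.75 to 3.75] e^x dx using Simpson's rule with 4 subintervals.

f(x) = e^x
a = 1.75, b = 3.75, n = 4
h = (b - a)/n = 0.500000

Simpson's rule: (h/3)[f(x₀) + 4f(x₁) + 2f(x₂) + ... + f(xₙ)]

x_0 = 1.7500, f(x_0) = 5.754603, coefficient = 1
x_1 = 2.2500, f(x_1) = 9.487736, coefficient = 4
x_2 = 2.7500, f(x_2) = 15.642632, coefficient = 2
x_3 = 3.2500, f(x_3) = 25.790340, coefficient = 4
x_4 = 3.7500, f(x_4) = 42.521082, coefficient = 1

I ≈ (0.500000/3) × 220.673251 = 36.778875
Exact value: 36.766479
Error: 0.012396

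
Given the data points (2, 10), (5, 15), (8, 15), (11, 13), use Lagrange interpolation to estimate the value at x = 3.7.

Lagrange interpolation formula:
P(x) = Σ yᵢ × Lᵢ(x)
where Lᵢ(x) = Π_{j≠i} (x - xⱼ)/(xᵢ - xⱼ)

L_0(3.7) = (3.7 - 5)/(2 - 5) × (3.7 - 8)/(2 - 8) × (3.7 - 11)/(2 - 11) = 0.251895
L_1(3.7) = (3.7 - 2)/(5 - 2) × (3.7 - 8)/(5 - 8) × (3.7 - 11)/(5 - 11) = 0.988204
L_2(3.7) = (3.7 - 2)/(8 - 2) × (3.7 - 5)/(8 - 5) × (3.7 - 11)/(8 - 11) = -0.298759
L_3(3.7) = (3.7 - 2)/(11 - 2) × (3.7 - 5)/(11 - 5) × (3.7 - 8)/(11 - 8) = 0.058660

P(3.7) = 10×L_0(3.7) + 15×L_1(3.7) + 15×L_2(3.7) + 13×L_3(3.7)
P(3.7) = 13.623204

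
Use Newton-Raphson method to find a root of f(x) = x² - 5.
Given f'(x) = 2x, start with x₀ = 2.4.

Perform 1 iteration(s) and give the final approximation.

f(x) = x² - 5
f'(x) = 2x
x₀ = 2.4

Newton-Raphson formula: x_{n+1} = x_n - f(x_n)/f'(x_n)

Iteration 1:
  f(2.400000) = 0.760000
  f'(2.400000) = 4.800000
  x_1 = 2.400000 - 0.760000/4.800000 = 2.241667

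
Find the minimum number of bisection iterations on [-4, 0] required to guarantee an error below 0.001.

We need (b-a)/2^n ≤ 0.001
(0 - (-4))/2^n ≤ 0.001
4/2^n ≤ 0.001
2^n ≥ 4000
n ≥ log₂(4000) = 11.97
n ≥ 12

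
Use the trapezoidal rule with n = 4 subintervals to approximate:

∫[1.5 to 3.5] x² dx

f(x) = x²
a = 1.5, b = 3.5, n = 4
h = (b - a)/n = 0.500000

Trapezoidal rule: (h/2)[f(x₀) + 2f(x₁) + 2f(x₂) + ... + f(xₙ)]

x_0 = 1.5000, f(x_0) = 2.250000, coefficient = 1
x_1 = 2.0000, f(x_1) = 4.000000, coefficient = 2
x_2 = 2.5000, f(x_2) = 6.250000, coefficient = 2
x_3 = 3.0000, f(x_3) = 9.000000, coefficient = 2
x_4 = 3.5000, f(x_4) = 12.250000, coefficient = 1

I ≈ (0.500000/2) × 53.000000 = 13.250000
Exact value: 13.166667
Error: 0.083333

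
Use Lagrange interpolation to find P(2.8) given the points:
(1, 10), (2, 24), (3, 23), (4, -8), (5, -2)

Lagrange interpolation formula:
P(x) = Σ yᵢ × Lᵢ(x)
where Lᵢ(x) = Π_{j≠i} (x - xⱼ)/(xᵢ - xⱼ)

L_0(2.8) = (2.8 - 2)/(1 - 2) × (2.8 - 3)/(1 - 3) × (2.8 - 4)/(1 - 4) × (2.8 - 5)/(1 - 5) = -0.017600
L_1(2.8) = (2.8 - 1)/(2 - 1) × (2.8 - 3)/(2 - 3) × (2.8 - 4)/(2 - 4) × (2.8 - 5)/(2 - 5) = 0.158400
L_2(2.8) = (2.8 - 1)/(3 - 1) × (2.8 - 2)/(3 - 2) × (2.8 - 4)/(3 - 4) × (2.8 - 5)/(3 - 5) = 0.950400
L_3(2.8) = (2.8 - 1)/(4 - 1) × (2.8 - 2)/(4 - 2) × (2.8 - 3)/(4 - 3) × (2.8 - 5)/(4 - 5) = -0.105600
L_4(2.8) = (2.8 - 1)/(5 - 1) × (2.8 - 2)/(5 - 2) × (2.8 - 3)/(5 - 3) × (2.8 - 4)/(5 - 4) = 0.014400

P(2.8) = 10×L_0(2.8) + 24×L_1(2.8) + 23×L_2(2.8) + (-8)×L_3(2.8) + (-2)×L_4(2.8)
P(2.8) = 26.300800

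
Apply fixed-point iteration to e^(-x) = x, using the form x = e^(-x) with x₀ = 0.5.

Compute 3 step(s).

Equation: e^(-x) = x
Fixed-point form: x = e^(-x)
x₀ = 0.5

x_1 = g(0.500000) = 0.606531
x_2 = g(0.606531) = 0.545239
x_3 = g(0.545239) = 0.579703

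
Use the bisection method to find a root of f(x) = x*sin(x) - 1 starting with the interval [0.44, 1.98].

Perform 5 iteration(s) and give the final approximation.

f(x) = x*sin(x) - 1
Initial interval: [0.44, 1.98]

Iteration 1:
  c_1 = (0.440000 + 1.980000)/2 = 1.210000
  f(c_1) = f(1.210000) = 0.132095
  f(a) × f(c) < 0, new interval: [0.440000, 1.210000]
Iteration 2:
  c_2 = (0.440000 + 1.210000)/2 = 0.825000
  f(c_2) = f(0.825000) = -0.393998
  f(a) × f(c) ≥ 0, new interval: [0.825000, 1.210000]
Iteration 3:
  c_3 = (0.825000 + 1.210000)/2 = 1.017500
  f(c_3) = f(1.017500) = -0.134314
  f(a) × f(c) ≥ 0, new interval: [1.017500, 1.210000]
Iteration 4:
  c_4 = (1.017500 + 1.210000)/2 = 1.113750
  f(c_4) = f(1.113750) = -0.000565
  f(a) × f(c) ≥ 0, new interval: [1.113750, 1.210000]
Iteration 5:
  c_5 = (1.113750 + 1.210000)/2 = 1.161875
  f(c_5) = f(1.161875) = 0.066079
  f(a) × f(c) < 0, new interval: [1.113750, 1.161875]

After 5 iteration(s), the approximation is c_5 = 1.161875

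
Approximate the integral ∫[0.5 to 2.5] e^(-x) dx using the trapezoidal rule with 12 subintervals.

f(x) = e^(-x)
a = 0.5, b = 2.5, n = 12
h = (b - a)/n = 0.166667

Trapezoidal rule: (h/2)[f(x₀) + 2f(x₁) + 2f(x₂) + ... + f(xₙ)]

x_0 = 0.5000, f(x_0) = 0.606531, coefficient = 1
x_1 = 0.6667, f(x_1) = 0.513417, coefficient = 2
x_2 = 0.8333, f(x_2) = 0.434598, coefficient = 2
x_3 = 1.0000, f(x_3) = 0.367879, coefficient = 2
x_4 = 1.1667, f(x_4) = 0.311403, coefficient = 2
x_5 = 1.3333, f(x_5) = 0.263597, coefficient = 2
x_6 = 1.5000, f(x_6) = 0.223130, coefficient = 2
x_7 = 1.6667, f(x_7) = 0.188876, coefficient = 2
x_8 = 1.8333, f(x_8) = 0.159880, coefficient = 2
x_9 = 2.0000, f(x_9) = 0.135335, coefficient = 2
x_10 = 2.1667, f(x_10) = 0.114559, coefficient = 2
x_11 = 2.3333, f(x_11) = 0.096972, coefficient = 2
x_12 = 2.5000, f(x_12) = 0.082085, coefficient = 1

I ≈ (0.166667/2) × 6.307909 = 0.525659
Exact value: 0.524446
Error: 0.001213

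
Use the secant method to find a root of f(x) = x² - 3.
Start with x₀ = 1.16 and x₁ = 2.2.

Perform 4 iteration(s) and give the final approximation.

f(x) = x² - 3
x₀ = 1.16, x₁ = 2.2

Secant formula: x_{n+1} = x_n - f(x_n)(x_n - x_{n-1})/(f(x_n) - f(x_{n-1}))

Iteration 1:
  f(1.160000) = -1.654400
  f(2.200000) = 1.840000
  x_2 = 2.200000 - 1.840000×(2.200000 - 1.160000)/(1.840000 - (-1.654400))
       = 1.652381
Iteration 2:
  f(2.200000) = 1.840000
  f(1.652381) = -0.269637
  x_3 = 1.652381 - (-0.269637)×(1.652381 - 2.200000)/(-0.269637 - 1.840000)
       = 1.722373
Iteration 3:
  f(1.652381) = -0.269637
  f(1.722373) = -0.033430
  x_4 = 1.722373 - (-0.033430)×(1.722373 - 1.652381)/(-0.033430 - (-0.269637))
       = 1.732279
Iteration 4:
  f(1.722373) = -0.033430
  f(1.732279) = 0.000791
  x_5 = 1.732279 - 0.000791×(1.732279 - 1.722373)/(0.000791 - (-0.033430))
       = 1.732050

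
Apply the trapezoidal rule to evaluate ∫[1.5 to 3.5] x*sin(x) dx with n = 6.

f(x) = x*sin(x)
a = 1.5, b = 3.5, n = 6
h = (b - a)/n = 0.333333

Trapezoidal rule: (h/2)[f(x₀) + 2f(x₁) + 2f(x₂) + ... + f(xₙ)]

x_0 = 1.5000, f(x_0) = 1.496242, coefficient = 1
x_1 = 1.8333, f(x_1) = 1.770514, coefficient = 2
x_2 = 2.1667, f(x_2) = 1.793264, coefficient = 2
x_3 = 2.5000, f(x_3) = 1.496180, coefficient = 2
x_4 = 2.8333, f(x_4) = 0.859635, coefficient = 2
x_5 = 3.1667, f(x_5) = -0.079393, coefficient = 2
x_6 = 3.5000, f(x_6) = -1.227741, coefficient = 1

I ≈ (0.333333/2) × 11.948901 = 1.991484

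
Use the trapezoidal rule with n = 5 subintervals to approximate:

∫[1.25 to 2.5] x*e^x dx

f(x) = x*e^x
a = 1.25, b = 2.5, n = 5
h = (b - a)/n = 0.250000

Trapezoidal rule: (h/2)[f(x₀) + 2f(x₁) + 2f(x₂) + ... + f(xₙ)]

x_0 = 1.2500, f(x_0) = 4.362929, coefficient = 1
x_1 = 1.5000, f(x_1) = 6.722534, coefficient = 2
x_2 = 1.7500, f(x_2) = 10.070555, coefficient = 2
x_3 = 2.0000, f(x_3) = 14.778112, coefficient = 2
x_4 = 2.2500, f(x_4) = 21.347406, coefficient = 2
x_5 = 2.5000, f(x_5) = 30.456235, coefficient = 1

I ≈ (0.250000/2) × 140.656376 = 17.582047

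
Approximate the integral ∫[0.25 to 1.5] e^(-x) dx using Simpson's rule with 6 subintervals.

f(x) = e^(-x)
a = 0.25, b = 1.5, n = 6
h = (b - a)/n = 0.208333

Simpson's rule: (h/3)[f(x₀) + 4f(x₁) + 2f(x₂) + ... + f(xₙ)]

x_0 = 0.2500, f(x_0) = 0.778801, coefficient = 1
x_1 = 0.4583, f(x_1) = 0.632337, coefficient = 4
x_2 = 0.6667, f(x_2) = 0.513417, coefficient = 2
x_3 = 0.8750, f(x_3) = 0.416862, coefficient = 4
x_4 = 1.0833, f(x_4) = 0.338465, coefficient = 2
x_5 = 1.2917, f(x_5) = 0.274812, coefficient = 4
x_6 = 1.5000, f(x_6) = 0.223130, coefficient = 1

I ≈ (0.208333/3) × 8.001740 = 0.555676
Exact value: 0.555671
Error: 0.000006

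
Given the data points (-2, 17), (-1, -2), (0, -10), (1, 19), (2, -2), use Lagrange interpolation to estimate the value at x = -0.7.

Lagrange interpolation formula:
P(x) = Σ yᵢ × Lᵢ(x)
where Lᵢ(x) = Π_{j≠i} (x - xⱼ)/(xᵢ - xⱼ)

L_0(-0.7) = (-0.7 - (-1))/(-2 - (-1)) × (-0.7 - 0)/(-2 - 0) × (-0.7 - 1)/(-2 - 1) × (-0.7 - 2)/(-2 - 2) = -0.040163
L_1(-0.7) = (-0.7 - (-2))/(-1 - (-2)) × (-0.7 - 0)/(-1 - 0) × (-0.7 - 1)/(-1 - 1) × (-0.7 - 2)/(-1 - 2) = 0.696150
L_2(-0.7) = (-0.7 - (-2))/(0 - (-2)) × (-0.7 - (-1))/(0 - (-1)) × (-0.7 - 1)/(0 - 1) × (-0.7 - 2)/(0 - 2) = 0.447525
L_3(-0.7) = (-0.7 - (-2))/(1 - (-2)) × (-0.7 - (-1))/(1 - (-1)) × (-0.7 - 0)/(1 - 0) × (-0.7 - 2)/(1 - 2) = -0.122850
L_4(-0.7) = (-0.7 - (-2))/(2 - (-2)) × (-0.7 - (-1))/(2 - (-1)) × (-0.7 - 0)/(2 - 0) × (-0.7 - 1)/(2 - 1) = 0.019338

P(-0.7) = 17×L_0(-0.7) + (-2)×L_1(-0.7) + (-10)×L_2(-0.7) + 19×L_3(-0.7) + (-2)×L_4(-0.7)
P(-0.7) = -8.923138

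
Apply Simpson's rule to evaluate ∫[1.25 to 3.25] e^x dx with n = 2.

f(x) = e^x
a = 1.25, b = 3.25, n = 2
h = (b - a)/n = 1.000000

Simpson's rule: (h/3)[f(x₀) + 4f(x₁) + 2f(x₂) + ... + f(xₙ)]

x_0 = 1.2500, f(x_0) = 3.490343, coefficient = 1
x_1 = 2.2500, f(x_1) = 9.487736, coefficient = 4
x_2 = 3.2500, f(x_2) = 25.790340, coefficient = 1

I ≈ (1.000000/3) × 67.231626 = 22.410542
Exact value: 22.299997
Error: 0.110545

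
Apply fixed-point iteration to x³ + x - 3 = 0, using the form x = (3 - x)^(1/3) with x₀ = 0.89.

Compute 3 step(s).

Equation: x³ + x - 3 = 0
Fixed-point form: x = (3 - x)^(1/3)
x₀ = 0.89

x_1 = g(0.890000) = 1.282609
x_2 = g(1.282609) = 1.197539
x_3 = g(1.197539) = 1.216994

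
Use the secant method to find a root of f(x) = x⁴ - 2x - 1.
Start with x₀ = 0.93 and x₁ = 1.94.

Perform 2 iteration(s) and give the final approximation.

f(x) = x⁴ - 2x - 1
x₀ = 0.93, x₁ = 1.94

Secant formula: x_{n+1} = x_n - f(x_n)(x_n - x_{n-1})/(f(x_n) - f(x_{n-1}))

Iteration 1:
  f(0.930000) = -2.111948
  f(1.940000) = 9.284685
  x_2 = 1.940000 - 9.284685×(1.940000 - 0.930000)/(9.284685 - (-2.111948))
       = 1.117166
Iteration 2:
  f(1.940000) = 9.284685
  f(1.117166) = -1.676677
  x_3 = 1.117166 - (-1.676677)×(1.117166 - 1.940000)/(-1.676677 - 9.284685)
       = 1.243029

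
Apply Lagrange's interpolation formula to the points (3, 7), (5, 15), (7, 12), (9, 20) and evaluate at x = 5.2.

Lagrange interpolation formula:
P(x) = Σ yᵢ × Lᵢ(x)
where Lᵢ(x) = Π_{j≠i} (x - xⱼ)/(xᵢ - xⱼ)

L_0(5.2) = (5.2 - 5)/(3 - 5) × (5.2 - 7)/(3 - 7) × (5.2 - 9)/(3 - 9) = -0.028500
L_1(5.2) = (5.2 - 3)/(5 - 3) × (5.2 - 7)/(5 - 7) × (5.2 - 9)/(5 - 9) = 0.940500
L_2(5.2) = (5.2 - 3)/(7 - 3) × (5.2 - 5)/(7 - 5) × (5.2 - 9)/(7 - 9) = 0.104500
L_3(5.2) = (5.2 - 3)/(9 - 3) × (5.2 - 5)/(9 - 5) × (5.2 - 7)/(9 - 7) = -0.016500

P(5.2) = 7×L_0(5.2) + 15×L_1(5.2) + 12×L_2(5.2) + 20×L_3(5.2)
P(5.2) = 14.832000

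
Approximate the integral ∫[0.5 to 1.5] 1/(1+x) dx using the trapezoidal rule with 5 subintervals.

f(x) = 1/(1+x)
a = 0.5, b = 1.5, n = 5
h = (b - a)/n = 0.200000

Trapezoidal rule: (h/2)[f(x₀) + 2f(x₁) + 2f(x₂) + ... + f(xₙ)]

x_0 = 0.5000, f(x_0) = 0.666667, coefficient = 1
x_1 = 0.7000, f(x_1) = 0.588235, coefficient = 2
x_2 = 0.9000, f(x_2) = 0.526316, coefficient = 2
x_3 = 1.1000, f(x_3) = 0.476190, coefficient = 2
x_4 = 1.3000, f(x_4) = 0.434783, coefficient = 2
x_5 = 1.5000, f(x_5) = 0.400000, coefficient = 1

I ≈ (0.200000/2) × 5.117715 = 0.511772
Exact value: 0.510826
Error: 0.000946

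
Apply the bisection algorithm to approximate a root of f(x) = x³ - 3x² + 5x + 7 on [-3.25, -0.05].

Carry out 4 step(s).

f(x) = x³ - 3x² + 5x + 7
Initial interval: [-3.25, -0.05]

Iteration 1:
  c_1 = (-3.250000 + (-0.050000))/2 = -1.650000
  f(c_1) = f(-1.650000) = -13.909625
  f(a) × f(c) ≥ 0, new interval: [-1.650000, -0.050000]
Iteration 2:
  c_2 = (-1.650000 + (-0.050000))/2 = -0.850000
  f(c_2) = f(-0.850000) = -0.031625
  f(a) × f(c) ≥ 0, new interval: [-0.850000, -0.050000]
Iteration 3:
  c_3 = (-0.850000 + (-0.050000))/2 = -0.450000
  f(c_3) = f(-0.450000) = 4.051375
  f(a) × f(c) < 0, new interval: [-0.850000, -0.450000]
Iteration 4:
  c_4 = (-0.850000 + (-0.450000))/2 = -0.650000
  f(c_4) = f(-0.650000) = 2.207875
  f(a) × f(c) < 0, new interval: [-0.850000, -0.650000]

After 4 iteration(s), the approximation is c_4 = -0.650000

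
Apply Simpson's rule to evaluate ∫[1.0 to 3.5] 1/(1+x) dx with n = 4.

f(x) = 1/(1+x)
a = 1.0, b = 3.5, n = 4
h = (b - a)/n = 0.625000

Simpson's rule: (h/3)[f(x₀) + 4f(x₁) + 2f(x₂) + ... + f(xₙ)]

x_0 = 1.0000, f(x_0) = 0.500000, coefficient = 1
x_1 = 1.6250, f(x_1) = 0.380952, coefficient = 4
x_2 = 2.2500, f(x_2) = 0.307692, coefficient = 2
x_3 = 2.8750, f(x_3) = 0.258065, coefficient = 4
x_4 = 3.5000, f(x_4) = 0.222222, coefficient = 1

I ≈ (0.625000/3) × 3.893674 = 0.811182
Exact value: 0.810930
Error: 0.000252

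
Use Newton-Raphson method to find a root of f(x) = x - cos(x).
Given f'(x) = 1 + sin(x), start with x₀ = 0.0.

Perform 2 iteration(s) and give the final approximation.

f(x) = x - cos(x)
f'(x) = 1 + sin(x)
x₀ = 0.0

Newton-Raphson formula: x_{n+1} = x_n - f(x_n)/f'(x_n)

Iteration 1:
  f(0.000000) = -1.000000
  f'(0.000000) = 1.000000
  x_1 = 0.000000 - (-1.000000)/1.000000 = 1.000000
Iteration 2:
  f(1.000000) = 0.459698
  f'(1.000000) = 1.841471
  x_2 = 1.000000 - 0.459698/1.841471 = 0.750364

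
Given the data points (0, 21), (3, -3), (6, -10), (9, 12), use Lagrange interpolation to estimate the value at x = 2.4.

Lagrange interpolation formula:
P(x) = Σ yᵢ × Lᵢ(x)
where Lᵢ(x) = Π_{j≠i} (x - xⱼ)/(xᵢ - xⱼ)

L_0(2.4) = (2.4 - 3)/(0 - 3) × (2.4 - 6)/(0 - 6) × (2.4 - 9)/(0 - 9) = 0.088000
L_1(2.4) = (2.4 - 0)/(3 - 0) × (2.4 - 6)/(3 - 6) × (2.4 - 9)/(3 - 9) = 1.056000
L_2(2.4) = (2.4 - 0)/(6 - 0) × (2.4 - 3)/(6 - 3) × (2.4 - 9)/(6 - 9) = -0.176000
L_3(2.4) = (2.4 - 0)/(9 - 0) × (2.4 - 3)/(9 - 3) × (2.4 - 6)/(9 - 6) = 0.032000

P(2.4) = 21×L_0(2.4) + (-3)×L_1(2.4) + (-10)×L_2(2.4) + 12×L_3(2.4)
P(2.4) = 0.824000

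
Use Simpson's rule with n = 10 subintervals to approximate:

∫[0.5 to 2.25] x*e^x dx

f(x) = x*e^x
a = 0.5, b = 2.25, n = 10
h = (b - a)/n = 0.175000

Simpson's rule: (h/3)[f(x₀) + 4f(x₁) + 2f(x₂) + ... + f(xₙ)]

x_0 = 0.5000, f(x_0) = 0.824361, coefficient = 1
x_1 = 0.6750, f(x_1) = 1.325722, coefficient = 4
x_2 = 0.8500, f(x_2) = 1.988700, coefficient = 2
x_3 = 1.0250, f(x_3) = 2.856773, coefficient = 4
x_4 = 1.2000, f(x_4) = 3.984140, coefficient = 2
x_5 = 1.3750, f(x_5) = 5.438230, coefficient = 4
x_6 = 1.5500, f(x_6) = 7.302779, coefficient = 2
x_7 = 1.7250, f(x_7) = 9.681599, coefficient = 4
x_8 = 1.9000, f(x_8) = 12.703199, coefficient = 2
x_9 = 2.0750, f(x_9) = 16.526434, coefficient = 4
x_10 = 2.2500, f(x_10) = 21.347406, coefficient = 1

I ≈ (0.175000/3) × 217.444436 = 12.684259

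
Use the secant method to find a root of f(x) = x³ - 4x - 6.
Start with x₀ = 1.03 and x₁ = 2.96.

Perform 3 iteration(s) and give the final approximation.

f(x) = x³ - 4x - 6
x₀ = 1.03, x₁ = 2.96

Secant formula: x_{n+1} = x_n - f(x_n)(x_n - x_{n-1})/(f(x_n) - f(x_{n-1}))

Iteration 1:
  f(1.030000) = -9.027273
  f(2.960000) = 8.094336
  x_2 = 2.960000 - 8.094336×(2.960000 - 1.030000)/(8.094336 - (-9.027273))
       = 2.047582
Iteration 2:
  f(2.960000) = 8.094336
  f(2.047582) = -5.605654
  x_3 = 2.047582 - (-5.605654)×(2.047582 - 2.960000)/(-5.605654 - 8.094336)
       = 2.420918
Iteration 3:
  f(2.047582) = -5.605654
  f(2.420918) = -1.495051
  x_4 = 2.420918 - (-1.495051)×(2.420918 - 2.047582)/(-1.495051 - (-5.605654))
       = 2.556702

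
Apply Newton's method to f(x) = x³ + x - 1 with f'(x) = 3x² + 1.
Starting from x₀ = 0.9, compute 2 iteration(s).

f(x) = x³ + x - 1
f'(x) = 3x² + 1
x₀ = 0.9

Newton-Raphson formula: x_{n+1} = x_n - f(x_n)/f'(x_n)

Iteration 1:
  f(0.900000) = 0.629000
  f'(0.900000) = 3.430000
  x_1 = 0.900000 - 0.629000/3.430000 = 0.716618
Iteration 2:
  f(0.716618) = 0.084631
  f'(0.716618) = 2.540624
  x_2 = 0.716618 - 0.084631/2.540624 = 0.683307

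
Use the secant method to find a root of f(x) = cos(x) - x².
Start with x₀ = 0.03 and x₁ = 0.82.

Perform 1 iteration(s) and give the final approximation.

f(x) = cos(x) - x²
x₀ = 0.03, x₁ = 0.82

Secant formula: x_{n+1} = x_n - f(x_n)(x_n - x_{n-1})/(f(x_n) - f(x_{n-1}))

Iteration 1:
  f(0.030000) = 0.998650
  f(0.820000) = 0.009821
  x_2 = 0.820000 - 0.009821×(0.820000 - 0.030000)/(0.009821 - 0.998650)
       = 0.827846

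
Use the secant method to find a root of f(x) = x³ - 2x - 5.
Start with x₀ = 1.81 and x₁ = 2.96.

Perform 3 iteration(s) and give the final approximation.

f(x) = x³ - 2x - 5
x₀ = 1.81, x₁ = 2.96

Secant formula: x_{n+1} = x_n - f(x_n)(x_n - x_{n-1})/(f(x_n) - f(x_{n-1}))

Iteration 1:
  f(1.810000) = -2.690259
  f(2.960000) = 15.014336
  x_2 = 2.960000 - 15.014336×(2.960000 - 1.810000)/(15.014336 - (-2.690259))
       = 1.984745
Iteration 2:
  f(2.960000) = 15.014336
  f(1.984745) = -1.151153
  x_3 = 1.984745 - (-1.151153)×(1.984745 - 2.960000)/(-1.151153 - 15.014336)
       = 2.054194
Iteration 3:
  f(1.984745) = -1.151153
  f(2.054194) = -0.440281
  x_4 = 2.054194 - (-0.440281)×(2.054194 - 1.984745)/(-0.440281 - (-1.151153))
       = 2.097207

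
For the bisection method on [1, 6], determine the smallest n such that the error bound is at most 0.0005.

We need (b-a)/2^n ≤ 0.0005
(6 - 1)/2^n ≤ 0.0005
5/2^n ≤ 0.0005
2^n ≥ 10000
n ≥ log₂(10000) = 13.29
n ≥ 14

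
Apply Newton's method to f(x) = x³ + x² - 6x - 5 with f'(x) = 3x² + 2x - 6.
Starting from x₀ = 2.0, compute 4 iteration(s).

f(x) = x³ + x² - 6x - 5
f'(x) = 3x² + 2x - 6
x₀ = 2.0

Newton-Raphson formula: x_{n+1} = x_n - f(x_n)/f'(x_n)

Iteration 1:
  f(2.000000) = -5.000000
  f'(2.000000) = 10.000000
  x_1 = 2.000000 - (-5.000000)/10.000000 = 2.500000
Iteration 2:
  f(2.500000) = 1.875000
  f'(2.500000) = 17.750000
  x_2 = 2.500000 - 1.875000/17.750000 = 2.394366
Iteration 3:
  f(2.394366) = 0.093669
  f'(2.394366) = 15.987701
  x_3 = 2.394366 - 0.093669/15.987701 = 2.388507
Iteration 4:
  f(2.388507) = 0.000281
  f'(2.388507) = 15.891918
  x_4 = 2.388507 - 0.000281/15.891918 = 2.388490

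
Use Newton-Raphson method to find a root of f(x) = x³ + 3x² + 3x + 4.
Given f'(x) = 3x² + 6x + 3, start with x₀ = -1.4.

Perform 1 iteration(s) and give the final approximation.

f(x) = x³ + 3x² + 3x + 4
f'(x) = 3x² + 6x + 3
x₀ = -1.4

Newton-Raphson formula: x_{n+1} = x_n - f(x_n)/f'(x_n)

Iteration 1:
  f(-1.400000) = 2.936000
  f'(-1.400000) = 0.480000
  x_1 = -1.400000 - 2.936000/0.480000 = -7.516667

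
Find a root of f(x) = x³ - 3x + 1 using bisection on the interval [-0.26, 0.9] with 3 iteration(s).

f(x) = x³ - 3x + 1
Initial interval: [-0.26, 0.9]

Iteration 1:
  c_1 = (-0.260000 + 0.900000)/2 = 0.320000
  f(c_1) = f(0.320000) = 0.072768
  f(a) × f(c) ≥ 0, new interval: [0.320000, 0.900000]
Iteration 2:
  c_2 = (0.320000 + 0.900000)/2 = 0.610000
  f(c_2) = f(0.610000) = -0.603019
  f(a) × f(c) < 0, new interval: [0.320000, 0.610000]
Iteration 3:
  c_3 = (0.320000 + 0.610000)/2 = 0.465000
  f(c_3) = f(0.465000) = -0.294455
  f(a) × f(c) < 0, new interval: [0.320000, 0.465000]

After 3 iteration(s), the approximation is c_3 = 0.465000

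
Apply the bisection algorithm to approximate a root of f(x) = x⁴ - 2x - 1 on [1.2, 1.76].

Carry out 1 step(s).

f(x) = x⁴ - 2x - 1
Initial interval: [1.2, 1.76]

Iteration 1:
  c_1 = (1.200000 + 1.760000)/2 = 1.480000
  f(c_1) = f(1.480000) = 0.837852
  f(a) × f(c) < 0, new interval: [1.200000, 1.480000]

After 1 iteration(s), the approximation is c_1 = 1.480000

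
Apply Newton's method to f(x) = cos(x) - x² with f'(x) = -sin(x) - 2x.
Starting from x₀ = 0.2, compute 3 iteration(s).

f(x) = cos(x) - x²
f'(x) = -sin(x) - 2x
x₀ = 0.2

Newton-Raphson formula: x_{n+1} = x_n - f(x_n)/f'(x_n)

Iteration 1:
  f(0.200000) = 0.940067
  f'(0.200000) = -0.598669
  x_1 = 0.200000 - 0.940067/(-0.598669) = 1.770260
Iteration 2:
  f(1.770260) = -3.331965
  f'(1.770260) = -4.520693
  x_2 = 1.770260 - (-3.331965)/(-4.520693) = 1.033213
Iteration 3:
  f(1.033213) = -0.555467
  f'(1.033213) = -2.925374
  x_3 = 1.033213 - (-0.555467)/(-2.925374) = 0.843334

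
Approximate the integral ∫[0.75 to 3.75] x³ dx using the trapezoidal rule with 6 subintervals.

f(x) = x³
a = 0.75, b = 3.75, n = 6
h = (b - a)/n = 0.500000

Trapezoidal rule: (h/2)[f(x₀) + 2f(x₁) + 2f(x₂) + ... + f(xₙ)]

x_0 = 0.7500, f(x_0) = 0.421875, coefficient = 1
x_1 = 1.2500, f(x_1) = 1.953125, coefficient = 2
x_2 = 1.7500, f(x_2) = 5.359375, coefficient = 2
x_3 = 2.2500, f(x_3) = 11.390625, coefficient = 2
x_4 = 2.7500, f(x_4) = 20.796875, coefficient = 2
x_5 = 3.2500, f(x_5) = 34.328125, coefficient = 2
x_6 = 3.7500, f(x_6) = 52.734375, coefficient = 1

I ≈ (0.500000/2) × 200.812500 = 50.203125
Exact value: 49.359375
Error: 0.843750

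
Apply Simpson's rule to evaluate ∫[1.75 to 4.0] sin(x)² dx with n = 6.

f(x) = sin(x)²
a = 1.75, b = 4.0, n = 6
h = (b - a)/n = 0.375000

Simpson's rule: (h/3)[f(x₀) + 4f(x₁) + 2f(x₂) + ... + f(xₙ)]

x_0 = 1.7500, f(x_0) = 0.968228, coefficient = 1
x_1 = 2.1250, f(x_1) = 0.723044, coefficient = 4
x_2 = 2.5000, f(x_2) = 0.358169, coefficient = 2
x_3 = 2.8750, f(x_3) = 0.069404, coefficient = 4
x_4 = 3.2500, f(x_4) = 0.011706, coefficient = 2
x_5 = 3.6250, f(x_5) = 0.216038, coefficient = 4
x_6 = 4.0000, f(x_6) = 0.572750, coefficient = 1

I ≈ (0.375000/3) × 6.314670 = 0.789334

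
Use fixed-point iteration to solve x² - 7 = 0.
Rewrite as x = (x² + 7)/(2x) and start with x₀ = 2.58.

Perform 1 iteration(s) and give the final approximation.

Equation: x² - 7 = 0
Fixed-point form: x = (x² + 7)/(2x)
x₀ = 2.58

x_1 = g(2.580000) = 2.646589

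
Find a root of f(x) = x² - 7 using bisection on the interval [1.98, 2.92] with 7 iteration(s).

f(x) = x² - 7
Initial interval: [1.98, 2.92]

Iteration 1:
  c_1 = (1.980000 + 2.920000)/2 = 2.450000
  f(c_1) = f(2.450000) = -0.997500
  f(a) × f(c) ≥ 0, new interval: [2.450000, 2.920000]
Iteration 2:
  c_2 = (2.450000 + 2.920000)/2 = 2.685000
  f(c_2) = f(2.685000) = 0.209225
  f(a) × f(c) < 0, new interval: [2.450000, 2.685000]
Iteration 3:
  c_3 = (2.450000 + 2.685000)/2 = 2.567500
  f(c_3) = f(2.567500) = -0.407944
  f(a) × f(c) ≥ 0, new interval: [2.567500, 2.685000]
Iteration 4:
  c_4 = (2.567500 + 2.685000)/2 = 2.626250
  f(c_4) = f(2.626250) = -0.102811
  f(a) × f(c) ≥ 0, new interval: [2.626250, 2.685000]
Iteration 5:
  c_5 = (2.626250 + 2.685000)/2 = 2.655625
  f(c_5) = f(2.655625) = 0.052344
  f(a) × f(c) < 0, new interval: [2.626250, 2.655625]
Iteration 6:
  c_6 = (2.626250 + 2.655625)/2 = 2.640937
  f(c_6) = f(2.640937) = -0.025449
  f(a) × f(c) ≥ 0, new interval: [2.640937, 2.655625]
Iteration 7:
  c_7 = (2.640937 + 2.655625)/2 = 2.648281
  f(c_7) = f(2.648281) = 0.013394
  f(a) × f(c) < 0, new interval: [2.640937, 2.648281]

After 7 iteration(s), the approximation is c_7 = 2.648281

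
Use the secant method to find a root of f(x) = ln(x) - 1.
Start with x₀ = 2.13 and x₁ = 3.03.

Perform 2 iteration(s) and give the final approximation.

f(x) = ln(x) - 1
x₀ = 2.13, x₁ = 3.03

Secant formula: x_{n+1} = x_n - f(x_n)(x_n - x_{n-1})/(f(x_n) - f(x_{n-1}))

Iteration 1:
  f(2.130000) = -0.243878
  f(3.030000) = 0.108563
  x_2 = 3.030000 - 0.108563×(3.030000 - 2.130000)/(0.108563 - (-0.243878))
       = 2.752772
Iteration 2:
  f(3.030000) = 0.108563
  f(2.752772) = 0.012608
  x_3 = 2.752772 - 0.012608×(2.752772 - 3.030000)/(0.012608 - 0.108563)
       = 2.716344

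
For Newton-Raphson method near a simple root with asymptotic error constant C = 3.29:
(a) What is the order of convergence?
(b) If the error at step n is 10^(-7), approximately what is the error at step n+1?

(a) Newton-Raphson has quadratic (order 2) convergence near simple roots.
    This means |e_{n+1}| ≈ C|e_n|².

(b) With |e_n| = 10^(-7) and C = 3.29:
    |e_{n+1}| ≈ 3.29 × (10^(-7))² = 3.29 × 10^(-14)

(a) 2 (quadratic); (b) |e_{n+1}| ≈ 3.290e-14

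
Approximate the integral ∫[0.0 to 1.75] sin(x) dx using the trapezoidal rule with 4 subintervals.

f(x) = sin(x)
a = 0.0, b = 1.75, n = 4
h = (b - a)/n = 0.437500

Trapezoidal rule: (h/2)[f(x₀) + 2f(x₁) + 2f(x₂) + ... + f(xₙ)]

x_0 = 0.0000, f(x_0) = 0.000000, coefficient = 1
x_1 = 0.4375, f(x_1) = 0.423676, coefficient = 2
x_2 = 0.8750, f(x_2) = 0.767544, coefficient = 2
x_3 = 1.3125, f(x_3) = 0.966827, coefficient = 2
x_4 = 1.7500, f(x_4) = 0.983986, coefficient = 1

I ≈ (0.437500/2) × 5.300079 = 1.159392
Exact value: 1.178246
Error: 0.018854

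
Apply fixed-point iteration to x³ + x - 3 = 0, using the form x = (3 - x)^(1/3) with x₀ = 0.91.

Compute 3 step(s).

Equation: x³ + x - 3 = 0
Fixed-point form: x = (3 - x)^(1/3)
x₀ = 0.91

x_1 = g(0.910000) = 1.278543
x_2 = g(1.278543) = 1.198483
x_3 = g(1.198483) = 1.216782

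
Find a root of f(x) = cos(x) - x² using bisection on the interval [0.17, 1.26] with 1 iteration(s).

f(x) = cos(x) - x²
Initial interval: [0.17, 1.26]

Iteration 1:
  c_1 = (0.170000 + 1.260000)/2 = 0.715000
  f(c_1) = f(0.715000) = 0.243868
  f(a) × f(c) ≥ 0, new interval: [0.715000, 1.260000]

After 1 iteration(s), the approximation is c_1 = 0.715000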